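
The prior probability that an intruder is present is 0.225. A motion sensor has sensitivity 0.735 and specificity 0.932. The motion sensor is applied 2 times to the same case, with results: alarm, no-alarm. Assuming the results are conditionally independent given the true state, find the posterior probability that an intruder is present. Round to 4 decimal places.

Posterior P(H) ≈ 0.4715

Let H be the event that an intruder is present; start with P(H) = 0.225. P('alarm'|H) = 0.735, P('alarm'|¬H) = 0.068.
Update on result 1 ('alarm'): P(H) ← 0.735·0.2250 / (0.735·0.2250 + 0.068·0.7750) = 0.16537/0.21807 = 0.7583.
Update on result 2 ('no-alarm'): P(H) ← 0.265·0.7583 / (0.265·0.7583 + 0.932·0.2417) = 0.20096/0.42619 = 0.4715.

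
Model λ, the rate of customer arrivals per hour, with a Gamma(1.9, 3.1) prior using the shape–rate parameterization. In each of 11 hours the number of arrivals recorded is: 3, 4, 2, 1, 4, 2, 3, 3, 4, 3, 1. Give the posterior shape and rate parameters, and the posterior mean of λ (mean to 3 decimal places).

The Poisson likelihood adds the total count to the shape and the number of exposure periods to the rate. Here ∑xᵢ = 30 and n = 11, so shape 1.9→31.9 and rate 3.1→14.1.
Posterior mean = shape/rate = 31.9/14.1 = 2.262.

Posterior: Gamma(shape=31.9, rate=14.1); mean ≈ 2.262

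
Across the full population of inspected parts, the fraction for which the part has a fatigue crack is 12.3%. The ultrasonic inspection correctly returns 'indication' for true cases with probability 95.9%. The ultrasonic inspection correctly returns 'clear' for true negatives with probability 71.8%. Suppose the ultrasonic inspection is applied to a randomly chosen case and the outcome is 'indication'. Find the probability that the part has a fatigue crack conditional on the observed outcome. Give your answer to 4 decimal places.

Let H be the event that the part has a fatigue crack. P(H) = 0.123, so P(¬H) = 0.877. With E the 'indication' result, P(E|H) = 0.959 and P(E|¬H) = 0.282.
P(E) = 0.959·0.123 + 0.282·0.877 = 0.11796 + 0.24731 = 0.36527.
By Bayes' theorem, P(H|E) = 0.11796 / 0.36527 = 0.3229.

P(H | E) ≈ 0.3229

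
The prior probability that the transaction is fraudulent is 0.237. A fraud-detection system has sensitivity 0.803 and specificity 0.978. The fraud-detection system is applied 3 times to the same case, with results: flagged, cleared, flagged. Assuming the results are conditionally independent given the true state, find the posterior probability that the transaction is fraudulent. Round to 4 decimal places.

Let H be the event that the transaction is fraudulent; start with P(H) = 0.237. P('flagged'|H) = 0.803, P('flagged'|¬H) = 0.022.
Update on result 1 ('flagged'): P(H) ← 0.803·0.2370 / (0.803·0.2370 + 0.022·0.7630) = 0.19031/0.20710 = 0.9189.
Update on result 2 ('cleared'): P(H) ← 0.197·0.9189 / (0.197·0.9189 + 0.978·0.0811) = 0.18103/0.26030 = 0.6955.
Update on result 3 ('flagged'): P(H) ← 0.803·0.6955 / (0.803·0.6955 + 0.022·0.3045) = 0.55846/0.56516 = 0.9881.

Posterior P(H) ≈ 0.9881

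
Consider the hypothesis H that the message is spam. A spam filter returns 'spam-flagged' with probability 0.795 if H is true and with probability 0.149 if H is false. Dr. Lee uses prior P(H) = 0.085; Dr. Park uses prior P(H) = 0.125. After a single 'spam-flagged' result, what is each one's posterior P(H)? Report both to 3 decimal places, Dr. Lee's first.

The likelihood ratio for a 'spam-flagged' result is 0.795/0.149 = 5.3356.
Dr. Lee: prior odds 0.085/0.915 = 0.092896; posterior odds 0.49565; posterior probability 0.331.
Dr. Park: prior odds 0.125/0.875 = 0.14286; posterior odds 0.76222; posterior probability 0.433.

Dr. Lee: 0.331; Dr. Park: 0.433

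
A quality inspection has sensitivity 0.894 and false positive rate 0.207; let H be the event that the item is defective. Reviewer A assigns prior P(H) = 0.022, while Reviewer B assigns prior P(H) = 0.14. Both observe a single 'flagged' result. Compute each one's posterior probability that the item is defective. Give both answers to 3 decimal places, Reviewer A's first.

Reviewer A: 0.089; Reviewer B: 0.413

The likelihood ratio for a 'flagged' result is 0.894/0.207 = 4.3188.
Reviewer A: prior odds 0.022/0.978 = 0.022495; posterior odds 0.097152; posterior probability 0.089.
Reviewer B: prior odds 0.14/0.86 = 0.16279; posterior odds 0.70307; posterior probability 0.413.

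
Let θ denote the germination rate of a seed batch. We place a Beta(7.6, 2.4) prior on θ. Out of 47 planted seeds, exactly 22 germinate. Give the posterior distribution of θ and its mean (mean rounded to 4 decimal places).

Observing 22 successes and 25 failures updates Beta(7.6, 2.4) by adding the success and failure counts to the two shape parameters: α = 7.6+22 = 29.6, β = 2.4+25 = 27.4.
E[θ | data] = 29.6/(29.6+27.4) = 0.5193.

Posterior: Beta(29.6, 27.4); mean ≈ 0.5193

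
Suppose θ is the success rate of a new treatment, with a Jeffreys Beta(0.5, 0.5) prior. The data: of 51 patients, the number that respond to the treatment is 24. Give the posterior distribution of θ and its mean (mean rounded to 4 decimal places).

Posterior: Beta(24.5, 27.5); mean ≈ 0.4712

Observing 24 successes and 27 failures updates Beta(0.5, 0.5) by adding the success and failure counts to the two shape parameters: α = 0.5+24 = 24.5, β = 0.5+27 = 27.5.
E[θ | data] = 24.5/(24.5+27.5) = 0.4712.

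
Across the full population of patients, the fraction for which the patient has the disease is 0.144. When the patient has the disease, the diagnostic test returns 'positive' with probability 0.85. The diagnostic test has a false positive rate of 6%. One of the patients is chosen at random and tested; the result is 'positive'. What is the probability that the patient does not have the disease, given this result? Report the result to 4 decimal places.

Write H for 'the patient has the disease'. Prior odds H:¬H = 0.144/0.856 = 0.16822. For the 'positive' outcome, the likelihood ratio is 0.85/0.06 = 14.167.
Posterior odds = 0.16822 × 14.167 = 2.3832, so P(H|E) = 2.3832/(1+2.3832) = 0.7044. Then P(¬H|E) = 1 − 0.7044 = 0.2956.

P(¬H | E) ≈ 0.2956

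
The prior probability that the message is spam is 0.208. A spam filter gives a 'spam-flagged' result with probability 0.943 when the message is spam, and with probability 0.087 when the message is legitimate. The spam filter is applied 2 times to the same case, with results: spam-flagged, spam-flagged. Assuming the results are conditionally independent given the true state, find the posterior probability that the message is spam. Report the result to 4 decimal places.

With H the event that the message is spam, the joint likelihood of the observed sequence is P(data|H) = 0.943·0.943 = 0.88925 and P(data|¬H) = 0.087·0.087 = 0.0075690.
Bayes: P(H|data) = 0.208·0.88925 / (0.208·0.88925 + 0.792·0.0075690) = 0.18496/0.19096 = 0.9686.

Posterior P(H) ≈ 0.9686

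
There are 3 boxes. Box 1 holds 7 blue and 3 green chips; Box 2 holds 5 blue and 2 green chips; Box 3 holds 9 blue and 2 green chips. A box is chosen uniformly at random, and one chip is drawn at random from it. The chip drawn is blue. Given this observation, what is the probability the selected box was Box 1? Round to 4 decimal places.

P(blue|Box 1) = 0.7; P(blue|Box 2) = 0.7143; P(blue|Box 3) = 0.8182.
Prior × likelihood for each source: 0.333333·0.7=0.2333, 0.333333·0.7143=0.2381, 0.333333·0.8182=0.2727. Summing gives P(blue) = 0.74416.
P(Box 1 | blue) = 0.2333 / 0.74416 = 0.3136.

Posterior probability ≈ 0.3136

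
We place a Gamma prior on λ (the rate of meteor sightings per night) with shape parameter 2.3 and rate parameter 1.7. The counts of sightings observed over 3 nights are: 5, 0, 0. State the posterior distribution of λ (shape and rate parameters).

Total count ∑xᵢ = 5 over n = 3 nights.
Gamma is conjugate to the Poisson likelihood: posterior is Gamma(shape = 2.3+5 = 7.3, rate = 1.7+3 = 4.7).

Posterior: Gamma(shape=7.3, rate=4.7)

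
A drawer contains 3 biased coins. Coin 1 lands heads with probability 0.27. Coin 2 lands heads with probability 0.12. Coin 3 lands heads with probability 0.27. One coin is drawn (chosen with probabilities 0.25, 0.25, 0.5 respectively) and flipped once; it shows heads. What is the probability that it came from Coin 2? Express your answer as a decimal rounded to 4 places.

Tabulate prior·likelihood by source: [1] prior 0.25, lik 0.27, product 0.06750; [2] prior 0.25, lik 0.12, product 0.03000; [3] prior 0.5, lik 0.27, product 0.1350.
Normalizing constant = 0.23250; the posterior for Coin 2 is its product over the sum, 0.03000/0.23250 = 0.1290.

Posterior probability ≈ 0.1290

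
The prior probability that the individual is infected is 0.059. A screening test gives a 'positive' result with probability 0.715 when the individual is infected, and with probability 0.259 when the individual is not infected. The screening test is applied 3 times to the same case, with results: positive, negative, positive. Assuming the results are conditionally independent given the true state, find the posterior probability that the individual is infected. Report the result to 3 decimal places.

Let H be the event that the individual is infected; start with P(H) = 0.059. P('positive'|H) = 0.715, P('positive'|¬H) = 0.259.
Update on result 1 ('positive'): P(H) ← 0.715·0.0590 / (0.715·0.0590 + 0.259·0.9410) = 0.042185/0.28590 = 0.1475.
Update on result 2 ('negative'): P(H) ← 0.285·0.1475 / (0.285·0.1475 + 0.741·0.8525) = 0.042052/0.67372 = 0.0624.
Update on result 3 ('positive'): P(H) ← 0.715·0.0624 / (0.715·0.0624 + 0.259·0.9376) = 0.044628/0.28746 = 0.1552.

Posterior P(H) ≈ 0.155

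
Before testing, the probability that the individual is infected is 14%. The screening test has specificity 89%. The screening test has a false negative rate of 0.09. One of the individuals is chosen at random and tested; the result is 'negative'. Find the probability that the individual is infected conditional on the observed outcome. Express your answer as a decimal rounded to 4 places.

Write H for 'the individual is infected'. Prior odds H:¬H = 0.14/0.86 = 0.16279. For the 'negative' outcome, the likelihood ratio is 0.09/0.89 = 0.10112.
Posterior odds = 0.16279 × 0.10112 = 0.016462, so P(H|E) = 0.016462/(1+0.016462) = 0.0162.

P(H | E) ≈ 0.0162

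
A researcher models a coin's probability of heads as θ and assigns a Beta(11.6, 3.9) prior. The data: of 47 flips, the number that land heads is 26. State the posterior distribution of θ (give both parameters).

Posterior: Beta(37.6, 24.9)

The binomial likelihood is conjugate to the Beta prior: with 26 successes and 21 failures, the posterior is Beta(11.6+26, 3.9+21) = Beta(37.6, 24.9).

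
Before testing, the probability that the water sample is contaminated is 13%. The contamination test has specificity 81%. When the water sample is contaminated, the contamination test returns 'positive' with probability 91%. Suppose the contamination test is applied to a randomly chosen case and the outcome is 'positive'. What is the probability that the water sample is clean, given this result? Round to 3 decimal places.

Write H for 'the water sample is contaminated'. Prior odds H:¬H = 0.13/0.87 = 0.14943. For the 'positive' outcome, the likelihood ratio is 0.91/0.19 = 4.7895.
Posterior odds = 0.14943 × 4.7895 = 0.71567, so P(H|E) = 0.71567/(1+0.71567) = 0.417. Then P(¬H|E) = 1 − 0.417 = 0.583.

P(¬H | E) ≈ 0.583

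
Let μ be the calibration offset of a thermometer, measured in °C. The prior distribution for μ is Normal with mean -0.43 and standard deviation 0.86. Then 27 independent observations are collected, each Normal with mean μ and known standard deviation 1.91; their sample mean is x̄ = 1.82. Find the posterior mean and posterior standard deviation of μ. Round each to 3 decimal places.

Prior precision 1/τ₀² = 1/0.86² = 1.35208; data precision n/σ² = 27/1.91² = 7.40111.
Posterior precision = 1.35208 + 7.40111 = 8.75320, giving posterior SD = 1/√8.75320 = 0.338.
Posterior mean = (1.35208·-0.43 + 7.40111·1.82) / 8.75320 = 1.472.

Posterior mean ≈ 1.472; posterior SD ≈ 0.338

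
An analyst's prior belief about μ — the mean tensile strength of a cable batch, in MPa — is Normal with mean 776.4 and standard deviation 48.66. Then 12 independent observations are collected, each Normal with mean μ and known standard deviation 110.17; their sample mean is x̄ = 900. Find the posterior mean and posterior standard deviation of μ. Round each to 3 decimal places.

Prior precision 1/τ₀² = 1/48.66² = 0.00042233; data precision n/σ² = 12/110.17² = 0.00098868.
Posterior precision = 0.00042233 + 0.00098868 = 0.00141101, giving posterior SD = 1/√0.00141101 = 26.622.
Posterior mean = (0.00042233·776.4 + 0.00098868·900) / 0.00141101 = 863.005.

Posterior mean ≈ 863.005; posterior SD ≈ 26.622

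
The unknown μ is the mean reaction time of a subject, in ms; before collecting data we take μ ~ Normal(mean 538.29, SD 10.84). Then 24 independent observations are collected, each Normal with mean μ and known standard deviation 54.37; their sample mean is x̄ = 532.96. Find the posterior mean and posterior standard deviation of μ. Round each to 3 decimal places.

Posterior mean ≈ 535.688; posterior SD ≈ 7.755

Prior precision 1/τ₀² = 1/10.84² = 0.00851023; data precision n/σ² = 24/54.37² = 0.00811881.
Posterior precision = 0.00851023 + 0.00811881 = 0.0166290, giving posterior SD = 1/√0.0166290 = 7.755.
Posterior mean = (0.00851023·538.29 + 0.00811881·532.96) / 0.0166290 = 535.688.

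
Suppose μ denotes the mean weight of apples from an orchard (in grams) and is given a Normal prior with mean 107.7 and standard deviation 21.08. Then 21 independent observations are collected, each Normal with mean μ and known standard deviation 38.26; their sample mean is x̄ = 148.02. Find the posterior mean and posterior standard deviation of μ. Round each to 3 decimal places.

Posterior mean ≈ 142.553; posterior SD ≈ 7.762

With known σ, the Normal prior is conjugate. Weight on the data is w = (n/σ²)/(n/σ² + 1/τ₀²) = 0.0143460/(0.0143460+0.00225040) = 0.86440.
Posterior mean = w·x̄ + (1−w)·μ₀ = 0.86440·148.02 + 0.13560·107.7 = 142.553. Posterior variance = 1/(0.0143460+0.00225040) = 60.2542, so SD = 7.762.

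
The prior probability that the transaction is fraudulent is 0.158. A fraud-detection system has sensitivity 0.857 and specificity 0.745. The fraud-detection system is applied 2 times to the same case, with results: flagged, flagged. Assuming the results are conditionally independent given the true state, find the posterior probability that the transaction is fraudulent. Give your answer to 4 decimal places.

With H the event that the transaction is fraudulent, the joint likelihood of the observed sequence is P(data|H) = 0.857·0.857 = 0.73445 and P(data|¬H) = 0.255·0.255 = 0.065025.
Bayes: P(H|data) = 0.158·0.73445 / (0.158·0.73445 + 0.842·0.065025) = 0.11604/0.17079 = 0.6794.

Posterior P(H) ≈ 0.6794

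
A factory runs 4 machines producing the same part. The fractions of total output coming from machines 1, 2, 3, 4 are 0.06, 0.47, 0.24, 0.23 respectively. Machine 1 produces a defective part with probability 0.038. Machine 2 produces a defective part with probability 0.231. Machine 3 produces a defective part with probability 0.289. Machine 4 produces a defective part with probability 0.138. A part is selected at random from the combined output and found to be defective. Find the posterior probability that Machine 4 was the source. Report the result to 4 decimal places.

Posterior probability ≈ 0.1498

Tabulate prior·likelihood by source: [1] prior 0.06, lik 0.038, product 0.002280; [2] prior 0.47, lik 0.231, product 0.1086; [3] prior 0.24, lik 0.289, product 0.06936; [4] prior 0.23, lik 0.138, product 0.03174.
Normalizing constant = 0.21195; the posterior for Machine 4 is its product over the sum, 0.03174/0.21195 = 0.1498.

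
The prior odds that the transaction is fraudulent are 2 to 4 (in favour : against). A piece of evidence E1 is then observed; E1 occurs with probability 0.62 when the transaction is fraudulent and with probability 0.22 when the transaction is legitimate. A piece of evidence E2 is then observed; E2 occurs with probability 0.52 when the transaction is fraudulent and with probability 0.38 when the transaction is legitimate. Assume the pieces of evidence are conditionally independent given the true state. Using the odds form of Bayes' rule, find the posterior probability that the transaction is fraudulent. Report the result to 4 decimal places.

Prior odds = 2/4 = 0.50000. In log-odds, ln(0.50000) = -0.69315.
Add log likelihood ratios: ln(2.8182) + ln(1.3684) = 1.3497.
Posterior log-odds = 0.65660, so posterior odds = exp(0.65660) = 1.9282. Converting, P(H|E) = 1.9282/2.9282 = 0.6585.

Posterior probability ≈ 0.6585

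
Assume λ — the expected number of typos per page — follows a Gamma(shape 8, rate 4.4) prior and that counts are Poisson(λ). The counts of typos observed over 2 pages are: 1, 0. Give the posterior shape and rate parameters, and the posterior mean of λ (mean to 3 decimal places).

Posterior: Gamma(shape=9, rate=6.4); mean ≈ 1.406

Total count ∑xᵢ = 1 over n = 2 pages.
Gamma is conjugate to the Poisson likelihood: posterior is Gamma(shape = 8+1 = 9, rate = 4.4+2 = 6.4).
E[λ | data] = 9/6.4 = 1.406.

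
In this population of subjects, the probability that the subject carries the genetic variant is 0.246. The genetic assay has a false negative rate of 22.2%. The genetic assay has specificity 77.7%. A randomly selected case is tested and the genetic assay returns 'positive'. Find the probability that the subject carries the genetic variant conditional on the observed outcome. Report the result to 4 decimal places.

Let H be the event that the subject carries the genetic variant. P(H) = 0.246, so P(¬H) = 0.754. With E the 'positive' result, P(E|H) = 0.778 and P(E|¬H) = 0.223.
P(E) = 0.778·0.246 + 0.223·0.754 = 0.19139 + 0.16814 = 0.35953.
By Bayes' theorem, P(H|E) = 0.19139 / 0.35953 = 0.5323.

P(H | E) ≈ 0.5323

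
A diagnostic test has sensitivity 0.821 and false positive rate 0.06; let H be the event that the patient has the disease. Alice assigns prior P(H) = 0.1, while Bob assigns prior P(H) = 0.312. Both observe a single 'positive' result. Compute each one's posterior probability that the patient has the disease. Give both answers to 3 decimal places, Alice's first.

Alice: 0.603; Bob: 0.861

P('+'|H) = 0.821, P('+'|¬H) = 0.06.
Alice: numerator 0.821·0.1 = 0.082100; evidence = 0.082100+0.06·0.9 = 0.13610; posterior = 0.603.
Bob: numerator 0.821·0.312 = 0.25615; evidence = 0.25615+0.06·0.688 = 0.29743; posterior = 0.861.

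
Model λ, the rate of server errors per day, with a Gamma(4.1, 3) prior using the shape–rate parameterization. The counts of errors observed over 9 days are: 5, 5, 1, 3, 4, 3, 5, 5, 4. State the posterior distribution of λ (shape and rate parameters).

The Poisson likelihood adds the total count to the shape and the number of exposure periods to the rate. Here ∑xᵢ = 35 and n = 9, so shape 4.1→39.1 and rate 3→12.

Posterior: Gamma(shape=39.1, rate=12)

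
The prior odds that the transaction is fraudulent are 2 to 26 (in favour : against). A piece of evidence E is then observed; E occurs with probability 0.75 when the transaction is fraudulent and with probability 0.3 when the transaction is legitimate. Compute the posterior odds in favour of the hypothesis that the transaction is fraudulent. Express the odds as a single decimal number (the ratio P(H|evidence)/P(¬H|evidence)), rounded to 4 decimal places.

Prior odds = 2/26 = 0.076923.
Likelihood ratio for E = 0.75/0.3 = 2.5000.
Posterior odds = prior odds × LR = 0.19231.

Posterior odds ≈ 0.1923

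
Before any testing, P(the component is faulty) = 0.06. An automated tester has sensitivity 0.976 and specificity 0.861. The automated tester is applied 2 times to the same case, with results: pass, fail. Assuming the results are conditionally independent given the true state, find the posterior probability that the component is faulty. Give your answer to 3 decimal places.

Posterior P(H) ≈ 0.012

Let H be the event that the component is faulty; start with P(H) = 0.06. P('fail'|H) = 0.976, P('fail'|¬H) = 0.139.
Update on result 1 ('pass'): P(H) ← 0.024·0.0600 / (0.024·0.0600 + 0.861·0.9400) = 0.0014400/0.81078 = 0.0018.
Update on result 2 ('fail'): P(H) ← 0.976·0.0018 / (0.976·0.0018 + 0.139·0.9982) = 0.0017334/0.14049 = 0.0123.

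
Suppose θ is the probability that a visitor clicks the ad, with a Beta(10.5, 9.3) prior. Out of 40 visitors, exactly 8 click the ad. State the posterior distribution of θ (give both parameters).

Observing 8 successes and 32 failures updates Beta(10.5, 9.3) by adding the success and failure counts to the two shape parameters: α = 10.5+8 = 18.5, β = 9.3+32 = 41.3.

Posterior: Beta(18.5, 41.3)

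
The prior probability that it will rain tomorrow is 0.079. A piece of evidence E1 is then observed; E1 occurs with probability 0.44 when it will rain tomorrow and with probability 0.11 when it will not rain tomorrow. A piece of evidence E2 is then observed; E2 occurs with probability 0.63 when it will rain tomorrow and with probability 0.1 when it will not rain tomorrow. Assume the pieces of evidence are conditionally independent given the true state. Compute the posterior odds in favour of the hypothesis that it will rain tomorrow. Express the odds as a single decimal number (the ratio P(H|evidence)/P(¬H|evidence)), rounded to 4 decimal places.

Prior odds = 0.079/(1−0.079) = 0.085776. In log-odds, ln(0.085776) = -2.4560.
Add log likelihood ratios: ln(4.0000) + ln(6.3000) = 3.2268.
Posterior log-odds = 0.77083, so posterior odds = exp(0.77083) = 2.1616.

Posterior odds ≈ 2.1616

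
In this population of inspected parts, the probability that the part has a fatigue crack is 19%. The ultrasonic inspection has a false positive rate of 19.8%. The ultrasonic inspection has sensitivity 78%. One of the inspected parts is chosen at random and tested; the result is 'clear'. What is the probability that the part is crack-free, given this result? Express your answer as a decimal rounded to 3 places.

Write H for 'the part has a fatigue crack'. Prior odds H:¬H = 0.19/0.81 = 0.23457. For the 'clear' outcome, the likelihood ratio is 0.22/0.802 = 0.27431.
Posterior odds = 0.23457 × 0.27431 = 0.064345, so P(H|E) = 0.064345/(1+0.064345) = 0.060. Then P(¬H|E) = 1 − 0.060 = 0.940.

P(¬H | E) ≈ 0.940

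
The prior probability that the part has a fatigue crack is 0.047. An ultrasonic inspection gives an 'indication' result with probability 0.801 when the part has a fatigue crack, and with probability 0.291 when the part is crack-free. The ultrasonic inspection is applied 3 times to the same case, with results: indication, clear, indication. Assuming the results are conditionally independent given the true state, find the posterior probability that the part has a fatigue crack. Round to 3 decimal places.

Let H be the event that the part has a fatigue crack; start with P(H) = 0.047. P('indication'|H) = 0.801, P('indication'|¬H) = 0.291.
Update on result 1 ('indication'): P(H) ← 0.801·0.0470 / (0.801·0.0470 + 0.291·0.9530) = 0.037647/0.31497 = 0.1195.
Update on result 2 ('clear'): P(H) ← 0.199·0.1195 / (0.199·0.1195 + 0.709·0.8805) = 0.023786/0.64804 = 0.0367.
Update on result 3 ('indication'): P(H) ← 0.801·0.0367 / (0.801·0.0367 + 0.291·0.9633) = 0.029400/0.30972 = 0.0949.

Posterior P(H) ≈ 0.095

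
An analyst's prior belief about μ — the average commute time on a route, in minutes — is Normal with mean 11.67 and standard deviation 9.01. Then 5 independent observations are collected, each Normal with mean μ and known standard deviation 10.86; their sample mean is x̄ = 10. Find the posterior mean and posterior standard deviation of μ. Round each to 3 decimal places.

Posterior mean ≈ 10.376; posterior SD ≈ 4.275

With known σ, the Normal prior is conjugate. Weight on the data is w = (n/σ²)/(n/σ² + 1/τ₀²) = 0.0423946/(0.0423946+0.0123183) = 0.77486.
Posterior mean = w·x̄ + (1−w)·μ₀ = 0.77486·10 + 0.22514·11.67 = 10.376. Posterior variance = 1/(0.0423946+0.0123183) = 18.2772, so SD = 4.275.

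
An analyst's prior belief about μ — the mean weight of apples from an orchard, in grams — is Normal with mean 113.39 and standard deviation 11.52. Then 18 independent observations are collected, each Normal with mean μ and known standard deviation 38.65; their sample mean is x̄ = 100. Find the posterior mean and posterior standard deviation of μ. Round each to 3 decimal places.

With known σ, the Normal prior is conjugate. Weight on the data is w = (n/σ²)/(n/σ² + 1/τ₀²) = 0.0120496/(0.0120496+0.00753520) = 0.61525.
Posterior mean = w·x̄ + (1−w)·μ₀ = 0.61525·100 + 0.38475·113.39 = 105.152. Posterior variance = 1/(0.0120496+0.00753520) = 51.0599, so SD = 7.146.

Posterior mean ≈ 105.152; posterior SD ≈ 7.146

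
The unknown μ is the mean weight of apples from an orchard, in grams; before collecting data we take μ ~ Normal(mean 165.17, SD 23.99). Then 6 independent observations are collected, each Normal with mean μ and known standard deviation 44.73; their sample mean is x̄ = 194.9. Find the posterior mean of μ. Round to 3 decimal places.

With known σ, the Normal prior is conjugate. Weight on the data is w = (n/σ²)/(n/σ² + 1/τ₀²) = 0.00299884/(0.00299884+0.00173756) = 0.63315.
Posterior mean = w·x̄ + (1−w)·μ₀ = 0.63315·194.9 + 0.36685·165.17 = 183.993.

Posterior mean ≈ 183.993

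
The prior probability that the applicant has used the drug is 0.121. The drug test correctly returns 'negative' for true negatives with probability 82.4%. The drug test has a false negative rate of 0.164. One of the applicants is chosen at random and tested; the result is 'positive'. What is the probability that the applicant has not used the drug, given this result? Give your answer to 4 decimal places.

Write H for 'the applicant has used the drug'. Prior odds H:¬H = 0.121/0.879 = 0.13766. For the 'positive' outcome, the likelihood ratio is 0.836/0.176 = 4.7500.
Posterior odds = 0.13766 × 4.7500 = 0.65387, so P(H|E) = 0.65387/(1+0.65387) = 0.3954. Then P(¬H|E) = 1 − 0.3954 = 0.6046.

P(¬H | E) ≈ 0.6046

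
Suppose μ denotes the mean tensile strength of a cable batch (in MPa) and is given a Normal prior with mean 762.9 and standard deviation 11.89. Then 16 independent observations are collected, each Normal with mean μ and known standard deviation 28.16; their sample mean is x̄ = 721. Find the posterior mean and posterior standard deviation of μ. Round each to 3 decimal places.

Posterior mean ≈ 731.876; posterior SD ≈ 6.058

With known σ, the Normal prior is conjugate. Weight on the data is w = (n/σ²)/(n/σ² + 1/τ₀²) = 0.0201769/(0.0201769+0.00707353) = 0.74043.
Posterior mean = w·x̄ + (1−w)·μ₀ = 0.74043·721 + 0.25957·762.9 = 731.876. Posterior variance = 1/(0.0201769+0.00707353) = 36.6967, so SD = 6.058.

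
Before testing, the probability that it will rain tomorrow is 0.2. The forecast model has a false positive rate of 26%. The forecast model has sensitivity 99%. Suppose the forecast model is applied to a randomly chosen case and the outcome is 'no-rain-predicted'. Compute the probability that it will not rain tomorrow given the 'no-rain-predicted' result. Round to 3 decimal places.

Write H for 'it will rain tomorrow'. Prior odds H:¬H = 0.2/0.8 = 0.25000. For the 'no-rain-predicted' outcome, the likelihood ratio is 0.01/0.74 = 0.013514.
Posterior odds = 0.25000 × 0.013514 = 0.0033784, so P(H|E) = 0.0033784/(1+0.0033784) = 0.003. Then P(¬H|E) = 1 − 0.003 = 0.997.

P(¬H | E) ≈ 0.997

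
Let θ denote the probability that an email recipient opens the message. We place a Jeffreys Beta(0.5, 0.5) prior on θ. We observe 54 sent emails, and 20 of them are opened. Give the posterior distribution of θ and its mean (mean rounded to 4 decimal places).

The binomial likelihood is conjugate to the Beta prior: with 20 successes and 34 failures, the posterior is Beta(0.5+20, 0.5+34) = Beta(20.5, 34.5).
E[θ | data] = 20.5/(20.5+34.5) = 0.3727.

Posterior: Beta(20.5, 34.5); mean ≈ 0.3727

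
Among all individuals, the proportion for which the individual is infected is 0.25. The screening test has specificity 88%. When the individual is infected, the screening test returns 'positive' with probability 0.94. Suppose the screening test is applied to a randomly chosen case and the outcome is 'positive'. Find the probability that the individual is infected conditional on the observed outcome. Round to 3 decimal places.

Write H for 'the individual is infected'. Prior odds H:¬H = 0.25/0.75 = 0.33333. For the 'positive' outcome, the likelihood ratio is 0.94/0.12 = 7.8333.
Posterior odds = 0.33333 × 7.8333 = 2.6111, so P(H|E) = 2.6111/(1+2.6111) = 0.723.

P(H | E) ≈ 0.723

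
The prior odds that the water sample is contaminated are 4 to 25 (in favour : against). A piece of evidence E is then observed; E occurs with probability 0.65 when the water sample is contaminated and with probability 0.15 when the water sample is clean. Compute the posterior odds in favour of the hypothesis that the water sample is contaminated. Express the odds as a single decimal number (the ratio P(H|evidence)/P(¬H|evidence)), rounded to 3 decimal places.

Prior odds = 4/25 = 0.16000.
Likelihood ratio for E = 0.65/0.15 = 4.3333.
Posterior odds = prior odds × LR = 0.69333.

Posterior odds ≈ 0.693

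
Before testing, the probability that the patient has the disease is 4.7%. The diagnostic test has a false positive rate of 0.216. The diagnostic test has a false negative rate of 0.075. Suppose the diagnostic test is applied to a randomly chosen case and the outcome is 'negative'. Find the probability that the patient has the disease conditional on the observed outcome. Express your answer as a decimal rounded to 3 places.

P(H | E) ≈ 0.005

Let H be the event that the patient has the disease. P(H) = 0.047, so P(¬H) = 0.953. With E the 'negative' result, P(E|H) = 0.075 and P(E|¬H) = 0.784.
P(E) = 0.075·0.047 + 0.784·0.953 = 0.0035250 + 0.74715 = 0.75068.
By Bayes' theorem, P(H|E) = 0.0035250 / 0.75068 = 0.005.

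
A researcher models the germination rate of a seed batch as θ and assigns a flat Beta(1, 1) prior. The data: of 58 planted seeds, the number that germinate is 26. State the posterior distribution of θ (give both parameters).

Observing 26 successes and 32 failures updates Beta(1, 1) by adding the success and failure counts to the two shape parameters: α = 1+26 = 27, β = 1+32 = 33.

Posterior: Beta(27, 33)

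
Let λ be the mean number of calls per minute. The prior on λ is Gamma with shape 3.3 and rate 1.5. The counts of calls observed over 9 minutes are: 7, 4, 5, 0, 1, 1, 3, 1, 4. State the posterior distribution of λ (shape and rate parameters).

Total count ∑xᵢ = 26 over n = 9 minutes.
Gamma is conjugate to the Poisson likelihood: posterior is Gamma(shape = 3.3+26 = 29.3, rate = 1.5+9 = 10.5).

Posterior: Gamma(shape=29.3, rate=10.5)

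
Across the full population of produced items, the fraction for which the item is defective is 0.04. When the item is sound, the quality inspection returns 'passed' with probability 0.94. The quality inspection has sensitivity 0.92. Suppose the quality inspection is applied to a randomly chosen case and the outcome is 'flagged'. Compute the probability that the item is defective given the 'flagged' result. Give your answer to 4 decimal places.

P(H | E) ≈ 0.3898

Write H for 'the item is defective'. Prior odds H:¬H = 0.04/0.96 = 0.041667. For the 'flagged' outcome, the likelihood ratio is 0.92/0.06 = 15.333.
Posterior odds = 0.041667 × 15.333 = 0.63889, so P(H|E) = 0.63889/(1+0.63889) = 0.3898.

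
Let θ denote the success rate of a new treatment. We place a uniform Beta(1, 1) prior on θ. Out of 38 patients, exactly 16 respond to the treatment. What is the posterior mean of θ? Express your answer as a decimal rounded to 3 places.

Posterior mean ≈ 0.425

The binomial likelihood is conjugate to the Beta prior: with 16 successes and 22 failures, the posterior is Beta(1+16, 1+22) = Beta(17, 23).
Posterior mean = α/(α+β) = 17/40 = 0.425.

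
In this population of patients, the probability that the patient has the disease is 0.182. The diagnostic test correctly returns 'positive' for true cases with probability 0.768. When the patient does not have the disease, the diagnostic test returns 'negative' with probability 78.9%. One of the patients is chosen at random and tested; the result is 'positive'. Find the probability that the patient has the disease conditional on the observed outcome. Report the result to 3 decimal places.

P(H | E) ≈ 0.447

Let H be the event that the patient has the disease. P(H) = 0.182, so P(¬H) = 0.818. With E the 'positive' result, P(E|H) = 0.768 and P(E|¬H) = 0.211.
P(E) = 0.768·0.182 + 0.211·0.818 = 0.13978 + 0.17260 = 0.31237.
By Bayes' theorem, P(H|E) = 0.13978 / 0.31237 = 0.447.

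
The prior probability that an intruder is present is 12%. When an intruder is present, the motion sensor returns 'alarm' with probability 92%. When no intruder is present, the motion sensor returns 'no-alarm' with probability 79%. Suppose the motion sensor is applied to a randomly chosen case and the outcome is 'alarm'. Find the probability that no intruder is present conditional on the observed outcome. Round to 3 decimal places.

P(¬H | E) ≈ 0.626

Write H for 'an intruder is present'. Prior odds H:¬H = 0.12/0.88 = 0.13636. For the 'alarm' outcome, the likelihood ratio is 0.92/0.21 = 4.3810.
Posterior odds = 0.13636 × 4.3810 = 0.59740, so P(H|E) = 0.59740/(1+0.59740) = 0.374. Then P(¬H|E) = 1 − 0.374 = 0.626.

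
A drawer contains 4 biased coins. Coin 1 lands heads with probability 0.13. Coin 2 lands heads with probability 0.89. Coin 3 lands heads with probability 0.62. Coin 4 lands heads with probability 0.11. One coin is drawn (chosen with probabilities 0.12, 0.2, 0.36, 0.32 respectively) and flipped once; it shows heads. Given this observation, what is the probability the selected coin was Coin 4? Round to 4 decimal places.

Posterior probability ≈ 0.0779

Tabulate prior·likelihood by source: [1] prior 0.12, lik 0.13, product 0.01560; [2] prior 0.2, lik 0.89, product 0.1780; [3] prior 0.36, lik 0.62, product 0.2232; [4] prior 0.32, lik 0.11, product 0.03520.
Normalizing constant = 0.45200; the posterior for Coin 4 is its product over the sum, 0.03520/0.45200 = 0.0779.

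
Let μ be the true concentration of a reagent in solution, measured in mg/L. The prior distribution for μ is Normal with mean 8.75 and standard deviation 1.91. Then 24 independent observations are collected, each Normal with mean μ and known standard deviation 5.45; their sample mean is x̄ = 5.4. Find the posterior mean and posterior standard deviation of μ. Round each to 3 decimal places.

With known σ, the Normal prior is conjugate. Weight on the data is w = (n/σ²)/(n/σ² + 1/τ₀²) = 0.808013/(0.808013+0.274115) = 0.74669.
Posterior mean = w·x̄ + (1−w)·μ₀ = 0.74669·5.4 + 0.25331·8.75 = 6.249. Posterior variance = 1/(0.808013+0.274115) = 0.924105, so SD = 0.961.

Posterior mean ≈ 6.249; posterior SD ≈ 0.961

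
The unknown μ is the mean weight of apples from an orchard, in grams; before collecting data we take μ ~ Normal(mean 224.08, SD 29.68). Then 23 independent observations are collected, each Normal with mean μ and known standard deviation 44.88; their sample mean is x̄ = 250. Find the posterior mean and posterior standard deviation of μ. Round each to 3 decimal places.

Prior precision 1/τ₀² = 1/29.68² = 0.00113520; data precision n/σ² = 23/44.88² = 0.0114188.
Posterior precision = 0.00113520 + 0.0114188 = 0.0125540, giving posterior SD = 1/√0.0125540 = 8.925.
Posterior mean = (0.00113520·224.08 + 0.0114188·250) / 0.0125540 = 247.656.

Posterior mean ≈ 247.656; posterior SD ≈ 8.925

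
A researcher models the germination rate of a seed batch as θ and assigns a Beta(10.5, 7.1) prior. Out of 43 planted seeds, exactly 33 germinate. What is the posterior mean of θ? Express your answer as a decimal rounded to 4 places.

Posterior mean ≈ 0.7178

The binomial likelihood is conjugate to the Beta prior: with 33 successes and 10 failures, the posterior is Beta(10.5+33, 7.1+10) = Beta(43.5, 17.1).
E[θ | data] = 43.5/(43.5+17.1) = 0.7178.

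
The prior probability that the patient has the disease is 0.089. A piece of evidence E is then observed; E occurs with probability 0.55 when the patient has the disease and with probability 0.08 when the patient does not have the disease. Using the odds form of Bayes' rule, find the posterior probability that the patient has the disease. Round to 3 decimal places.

Posterior probability ≈ 0.402

Prior odds = 0.089/(1−0.089) = 0.097695. In log-odds, ln(0.097695) = -2.3259.
Add log likelihood ratio: ln(6.8750) = 1.9279.
Posterior log-odds = -0.39801, so posterior odds = exp(-0.39801) = 0.67165. Converting, P(H|E) = 0.67165/1.6717 = 0.402.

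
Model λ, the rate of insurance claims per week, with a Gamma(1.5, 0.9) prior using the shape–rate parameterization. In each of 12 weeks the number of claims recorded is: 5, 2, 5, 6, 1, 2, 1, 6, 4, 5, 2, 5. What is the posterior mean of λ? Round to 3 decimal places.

Total count ∑xᵢ = 44 over n = 12 weeks.
Gamma is conjugate to the Poisson likelihood: posterior is Gamma(shape = 1.5+44 = 45.5, rate = 0.9+12 = 12.9).
Posterior mean = shape/rate = 45.5/12.9 = 3.527.

Posterior mean ≈ 3.527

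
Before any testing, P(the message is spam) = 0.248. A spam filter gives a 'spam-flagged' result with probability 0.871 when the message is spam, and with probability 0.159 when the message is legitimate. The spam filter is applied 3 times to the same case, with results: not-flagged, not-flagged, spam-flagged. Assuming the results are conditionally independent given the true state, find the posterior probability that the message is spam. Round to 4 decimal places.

Posterior P(H) ≈ 0.0408

With H the event that the message is spam, the joint likelihood of the observed sequence is P(data|H) = 0.129·0.129·0.871 = 0.014494 and P(data|¬H) = 0.841·0.841·0.159 = 0.11246.
Bayes: P(H|data) = 0.248·0.014494 / (0.248·0.014494 + 0.752·0.11246) = 0.0035946/0.088163 = 0.0408.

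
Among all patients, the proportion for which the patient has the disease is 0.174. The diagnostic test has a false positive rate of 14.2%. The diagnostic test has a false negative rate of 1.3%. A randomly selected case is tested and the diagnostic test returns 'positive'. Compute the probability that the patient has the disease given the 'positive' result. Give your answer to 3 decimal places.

Let H be the event that the patient has the disease. P(H) = 0.174, so P(¬H) = 0.826. With E the 'positive' result, P(E|H) = 0.987 and P(E|¬H) = 0.142.
P(E) = 0.987·0.174 + 0.142·0.826 = 0.17174 + 0.11729 = 0.28903.
By Bayes' theorem, P(H|E) = 0.17174 / 0.28903 = 0.594.

P(H | E) ≈ 0.594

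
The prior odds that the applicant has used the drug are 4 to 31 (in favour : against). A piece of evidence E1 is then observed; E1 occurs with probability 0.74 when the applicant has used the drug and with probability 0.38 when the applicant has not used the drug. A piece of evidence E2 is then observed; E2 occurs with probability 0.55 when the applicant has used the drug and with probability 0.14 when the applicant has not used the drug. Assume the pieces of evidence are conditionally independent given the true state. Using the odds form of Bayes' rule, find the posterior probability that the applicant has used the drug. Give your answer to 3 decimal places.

Posterior probability ≈ 0.497

Prior odds = 4/31 = 0.12903.
Likelihood ratio for E1 = 0.74/0.38 = 1.9474.
Likelihood ratio for E2 = 0.55/0.14 = 3.9286.
Posterior odds = prior odds × LR₁ × LR₂ = 0.98715.
Posterior probability = odds/(1+odds) = 0.98715/1.9871 = 0.497.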